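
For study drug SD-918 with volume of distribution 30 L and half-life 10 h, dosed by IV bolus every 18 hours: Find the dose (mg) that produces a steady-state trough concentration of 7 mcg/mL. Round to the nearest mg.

τ/t½ = 18/10 ≈ 1.8, so f = (1/2)^(18/10) ≈ 0.287175.
Cmin,ss = (D/Vd)·f/(1−f), so D = Cmin,ss·Vd·(1−f)/f.
D = 7 × 30 × (1−f)/f ≈ 7 × 30 × 2.48220 ≈ 521.26 mg.

521 mg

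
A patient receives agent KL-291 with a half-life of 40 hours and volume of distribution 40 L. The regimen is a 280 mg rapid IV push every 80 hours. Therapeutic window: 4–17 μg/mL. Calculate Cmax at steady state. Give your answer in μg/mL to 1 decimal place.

τ = 80 h = 2 half-lives, so f = (1/2)^2 = 0.25.
At steady state, R = 1/(1 − 0.25) = 4/3.
Single-dose peak C₀ = D/Vd = 280/40 = 7 μg/mL.
Steady-state peak Cmax,ss = C₀·R = 7 × 4/3 ≈ 9.333 μg/mL.
Peak 9.3 μg/mL vs MTC 17 μg/mL: below toxic threshold.

9.3 μg/mL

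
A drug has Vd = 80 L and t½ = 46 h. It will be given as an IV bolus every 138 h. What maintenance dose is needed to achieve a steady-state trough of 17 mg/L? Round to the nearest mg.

τ/t½ = 138/46 ≈ 3, so f = (1/2)^(138/46) ≈ 0.125000.
Cmin,ss = (D/Vd)·f/(1−f), so D = Cmin,ss·Vd·(1−f)/f.
D = 17 × 80 × (1−f)/f ≈ 17 × 80 × 7.00000 ≈ 9520.00 mg.

9520 mg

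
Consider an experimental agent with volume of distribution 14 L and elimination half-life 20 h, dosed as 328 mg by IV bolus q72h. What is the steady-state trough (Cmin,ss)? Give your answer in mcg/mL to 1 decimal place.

τ/t½ = 72/20 ≈ 3.6, so fraction remaining f = (1/2)^(72/20) ≈ 0.0825.
At steady state, accumulation factor R = 1/(1 − e^(−kτ)) ≈ 1.0899.
Each bolus raises the concentration by D/Vd = 328/14 ≈ 23.429 mcg/mL.
Steady-state peak Cmax,ss = C₀·R ≈ 23.429 × 1.0899 ≈ 25.535 mcg/mL.
One interval later, Cmin,ss = Cmax,ss·e^(−kτ) ≈ 25.535 × 0.0825 ≈ 2.107 mcg/mL.

2.1 mcg/mL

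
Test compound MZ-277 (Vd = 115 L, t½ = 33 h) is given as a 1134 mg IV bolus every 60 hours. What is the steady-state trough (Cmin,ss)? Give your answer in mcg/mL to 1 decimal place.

τ/t½ = 60/33 ≈ 1.8182, so fraction remaining f = (1/2)^(60/33) ≈ 0.2836.
At steady state, accumulation factor R = 1/(1 − e^(−kτ)) ≈ 1.3959.
Each bolus raises the concentration by D/Vd = 1134/115 ≈ 9.861 mcg/mL.
Cmax,ss = C₀/(1 − f) ≈ 9.861/0.7164 ≈ 13.765 mcg/mL.
One interval later, Cmin,ss = Cmax,ss·e^(−kτ) ≈ 13.765 × 0.2836 ≈ 3.904 mcg/mL.

3.9 mcg/mL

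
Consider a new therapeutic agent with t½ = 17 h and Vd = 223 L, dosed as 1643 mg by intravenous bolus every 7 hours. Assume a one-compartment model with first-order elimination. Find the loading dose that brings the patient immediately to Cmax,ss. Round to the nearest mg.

f = (1/2)^(7/17) ≈ 0.751703; accumulation ratio R = 1/(1−f) ≈ 4.02743.
Loading dose to hit Cmax,ss on first dose: D_load = D_maint·R ≈ 1643 × 4.02743 ≈ 6617.07 mg.

6617 mg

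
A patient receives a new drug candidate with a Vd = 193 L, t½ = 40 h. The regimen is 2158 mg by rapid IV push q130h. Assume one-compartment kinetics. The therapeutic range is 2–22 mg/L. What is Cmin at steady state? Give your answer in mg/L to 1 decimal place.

k = ln2/t½ = ln2/40 ≈ 0.017329 h⁻¹; fraction remaining f = e^(−kτ) = e^(−0.017329×130) ≈ 0.1051.
Accumulation ratio R = 1/(1 − f) ≈ 1/0.8949 ≈ 1.1174.
Each bolus raises the concentration by D/Vd = 2158/193 ≈ 11.181 mg/L.
Cmax,ss = C₀/(1 − f) ≈ 11.181/0.8949 ≈ 12.494 mg/L.
Steady-state trough Cmin,ss = Cmax,ss·f ≈ 12.494 × 0.1051 ≈ 1.313 mg/L.
Trough 1.3 mg/L vs MEC 2 mg/L: subtherapeutic.

1.3 mg/L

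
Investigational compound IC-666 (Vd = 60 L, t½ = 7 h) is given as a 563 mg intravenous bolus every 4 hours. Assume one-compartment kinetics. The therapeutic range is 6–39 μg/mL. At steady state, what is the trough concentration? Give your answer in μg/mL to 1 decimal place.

Over one 4-h interval, 4/7 ≈ 0.57143 half-lives elapse, leaving f ≈ 0.6730 of each dose.
At steady state, accumulation factor R = 1/(1 − e^(−kτ)) ≈ 3.0581.
Each bolus raises the concentration by D/Vd = 563/60 ≈ 9.383 μg/mL.
Cmax,ss = C₀/(1 − f) ≈ 9.383/0.3270 ≈ 28.694 μg/mL.
Steady-state trough Cmin,ss = Cmax,ss·f ≈ 28.694 × 0.6730 ≈ 19.311 μg/mL.
Trough 19.3 μg/mL vs MEC 6 μg/mL: adequate.

19.3 μg/mL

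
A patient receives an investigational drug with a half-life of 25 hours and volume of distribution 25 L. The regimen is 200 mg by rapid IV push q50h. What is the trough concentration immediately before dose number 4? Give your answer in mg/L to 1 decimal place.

2.6 mg/L

f = (1/2)^(τ/t½) = (1/2)^(50/25) ≈ 0.2500.
C₀ = D/Vd = 200/25 ≈ 8.000 mg/L.
Before the 4th dose, 3 doses have been given. Superposition: Cmin = C₀·(f + f² + … + f^3).
≈ 8.000 × (0.2500 + 0.0625 + 0.0156) ≈ 8.000 × 0.3281 ≈ 2.625 mg/L.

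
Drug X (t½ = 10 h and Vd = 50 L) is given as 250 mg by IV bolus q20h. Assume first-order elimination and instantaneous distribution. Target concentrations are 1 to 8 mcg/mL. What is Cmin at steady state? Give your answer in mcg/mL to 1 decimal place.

1.7 mcg/mL

τ = 20 h = 2 half-lives, so f = (1/2)^2 = 0.25.
Accumulation ratio R = 1/(1 − f) = 1/0.75 = 4/3.
Single-dose peak C₀ = D/Vd = 250/50 = 5 mcg/mL.
Steady-state peak Cmax,ss = C₀·R = 5 × 4/3 ≈ 6.667 mcg/mL.
Steady-state trough Cmin,ss = Cmax,ss·f ≈ 6.667 × 0.25 ≈ 1.667 mcg/mL.
Trough 1.7 mcg/mL vs MEC 1 mcg/mL: adequate.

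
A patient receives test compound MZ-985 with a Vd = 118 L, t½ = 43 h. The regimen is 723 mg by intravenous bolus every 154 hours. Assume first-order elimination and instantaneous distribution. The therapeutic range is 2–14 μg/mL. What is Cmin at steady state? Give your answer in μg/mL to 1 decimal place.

0.6 μg/mL

τ/t½ = 154/43 ≈ 3.5814, so fraction remaining f = (1/2)^(154/43) ≈ 0.0835.
Single-dose peak C₀ = D/Vd = 723/118 ≈ 6.127 μg/mL.
Steady-state trough Cmin,ss = C₀·f/(1−f) ≈ 6.127 × 0.0835/0.9165 ≈ 0.558 μg/mL.
Trough 0.6 μg/mL vs MEC 2 μg/mL: subtherapeutic.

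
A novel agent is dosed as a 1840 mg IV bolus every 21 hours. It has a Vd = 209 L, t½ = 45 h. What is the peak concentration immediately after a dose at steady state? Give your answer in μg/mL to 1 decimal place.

31.9 μg/mL

τ/t½ = 21/45 ≈ 0.46667, so fraction remaining f = (1/2)^(21/45) ≈ 0.7236.
Accumulation ratio R = 1/(1 − f) ≈ 1/0.2764 ≈ 3.6179.
Single-dose peak C₀ = D/Vd = 1840/209 ≈ 8.804 μg/mL.
Steady-state peak Cmax,ss = C₀·R ≈ 8.804 × 3.6179 ≈ 31.852 μg/mL.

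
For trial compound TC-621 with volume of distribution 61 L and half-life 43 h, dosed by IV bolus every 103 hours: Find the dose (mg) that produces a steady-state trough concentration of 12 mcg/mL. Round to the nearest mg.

3119 mg

τ/t½ = 103/43 ≈ 2.3953, so f = (1/2)^(103/43) ≈ 0.190076.
Cmin,ss = (D/Vd)·f/(1−f), so D = Cmin,ss·Vd·(1−f)/f.
D = 12 × 61 × (1−f)/f ≈ 12 × 61 × 4.26105 ≈ 3119.09 mg.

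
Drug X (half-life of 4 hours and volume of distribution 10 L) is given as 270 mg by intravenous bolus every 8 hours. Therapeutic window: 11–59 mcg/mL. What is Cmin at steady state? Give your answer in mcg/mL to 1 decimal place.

τ = 8 h = 2 half-lives, so f = (1/2)^2 = 0.25.
At steady state, R = 1/(1 − 0.25) = 4/3.
Single-dose peak C₀ = D/Vd = 270/10 = 27 mcg/mL.
Steady-state peak Cmax,ss = C₀·R = 27 × 4/3 ≈ 36.000 mcg/mL.
Steady-state trough Cmin,ss = Cmax,ss·f ≈ 36.000 × 0.25 ≈ 9.000 mcg/mL.
Trough 9.0 mcg/mL vs MEC 11 mcg/mL: subtherapeutic.

9.0 mcg/mL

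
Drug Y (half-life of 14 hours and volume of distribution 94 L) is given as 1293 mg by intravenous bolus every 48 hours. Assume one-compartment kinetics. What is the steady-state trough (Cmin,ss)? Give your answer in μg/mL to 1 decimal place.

1.4 μg/mL

Over one 48-h interval, 48/14 ≈ 3.4286 half-lives elapse, leaving f ≈ 0.0929 of each dose.
Single-dose peak C₀ = D/Vd = 1293/94 ≈ 13.755 μg/mL.
Steady-state trough Cmin,ss = C₀·f/(1−f) ≈ 13.755 × 0.0929/0.9071 ≈ 1.409 μg/mL.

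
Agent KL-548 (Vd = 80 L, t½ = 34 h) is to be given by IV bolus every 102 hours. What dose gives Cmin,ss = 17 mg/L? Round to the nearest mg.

9520 mg

τ/t½ = 102/34 ≈ 3, so f = (1/2)^(102/34) ≈ 0.125000.
Cmin,ss = (D/Vd)·f/(1−f), so D = Cmin,ss·Vd·(1−f)/f.
D = 17 × 80 × (1−f)/f ≈ 17 × 80 × 7.00000 ≈ 9520.00 mg.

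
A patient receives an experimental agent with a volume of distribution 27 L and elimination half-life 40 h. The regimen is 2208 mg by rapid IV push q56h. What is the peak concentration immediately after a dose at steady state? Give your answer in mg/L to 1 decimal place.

τ/t½ = 56/40 ≈ 1.4, so fraction remaining f = (1/2)^(56/40) ≈ 0.3789.
At steady state, accumulation factor R = 1/(1 − e^(−kτ)) ≈ 1.6100.
Single-dose peak C₀ = D/Vd = 2208/27 ≈ 81.778 mg/L.
Steady-state peak Cmax,ss = C₀·R ≈ 81.778 × 1.6100 ≈ 131.663 mg/L.

131.7 mg/L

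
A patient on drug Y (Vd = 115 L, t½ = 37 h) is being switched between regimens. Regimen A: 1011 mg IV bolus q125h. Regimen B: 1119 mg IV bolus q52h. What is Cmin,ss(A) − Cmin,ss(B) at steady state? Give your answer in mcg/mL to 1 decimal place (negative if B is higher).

Regimen A: f = (1/2)^(125/37) ≈ 0.0962; Cmin,ss = (1011/115)·f/(1−f) ≈ 0.936 mcg/mL.
Regimen B: f = (1/2)^(52/37) ≈ 0.3775; Cmin,ss = (1119/115)·f/(1−f) ≈ 5.901 mcg/mL.
Difference ≈ 0.936 − 5.901 ≈ -4.965 mcg/mL.

-5.0 mcg/mL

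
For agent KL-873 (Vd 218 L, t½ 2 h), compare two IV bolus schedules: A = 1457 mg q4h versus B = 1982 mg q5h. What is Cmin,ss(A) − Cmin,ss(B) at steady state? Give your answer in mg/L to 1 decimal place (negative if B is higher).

0.3 mg/L

Regimen A: f = (1/2)^(4/2) ≈ 0.2500; Cmin,ss = (1457/218)·f/(1−f) ≈ 2.228 mg/L.
Regimen B: f = (1/2)^(5/2) ≈ 0.1768; Cmin,ss = (1982/218)·f/(1−f) ≈ 1.953 mg/L.
Difference ≈ 2.228 − 1.953 ≈ 0.275 mg/L.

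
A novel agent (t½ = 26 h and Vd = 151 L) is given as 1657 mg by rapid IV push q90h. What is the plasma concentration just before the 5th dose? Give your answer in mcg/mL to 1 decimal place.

f = (1/2)^(τ/t½) = (1/2)^(90/26) ≈ 0.0908.
C₀ = D/Vd = 1657/151 ≈ 10.974 mcg/mL.
Before the 5th dose, 4 doses have been given. Superposition: Cmin = C₀·(f + f² + … + f^4).
≈ 10.974 × (0.0908 + 0.0082 + 0.0007 + 0.0001) ≈ 10.974 × 0.0998 ≈ 1.095 mcg/mL.

1.1 mcg/mL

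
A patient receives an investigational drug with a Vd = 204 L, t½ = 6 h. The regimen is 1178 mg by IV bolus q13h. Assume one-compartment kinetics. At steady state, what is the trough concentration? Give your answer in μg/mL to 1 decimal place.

k = ln2/t½ = ln2/6 ≈ 0.115525 h⁻¹; fraction remaining f = e^(−kτ) = e^(−0.115525×13) ≈ 0.2227.
Single-dose peak C₀ = D/Vd = 1178/204 ≈ 5.775 μg/mL.
Steady-state trough Cmin,ss = C₀·f/(1−f) ≈ 5.775 × 0.2227/0.7773 ≈ 1.655 μg/mL.

1.7 μg/mL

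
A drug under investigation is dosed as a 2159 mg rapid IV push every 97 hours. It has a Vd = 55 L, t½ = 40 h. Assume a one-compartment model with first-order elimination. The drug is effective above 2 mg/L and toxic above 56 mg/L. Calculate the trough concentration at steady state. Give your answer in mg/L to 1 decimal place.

k = ln2/t½ = ln2/40 ≈ 0.017329 h⁻¹; fraction remaining f = e^(−kτ) = e^(−0.017329×97) ≈ 0.1862.
At steady state, accumulation factor R = 1/(1 − e^(−kτ)) ≈ 1.2288.
Each bolus raises the concentration by D/Vd = 2159/55 ≈ 39.255 mg/L.
Cmax,ss = C₀/(1 − f) ≈ 39.255/0.8138 ≈ 48.237 mg/L.
One interval later, Cmin,ss = Cmax,ss·e^(−kτ) ≈ 48.237 × 0.1862 ≈ 8.982 mg/L.
Trough 9.0 mg/L vs MEC 2 mg/L: adequate.

9.0 mg/L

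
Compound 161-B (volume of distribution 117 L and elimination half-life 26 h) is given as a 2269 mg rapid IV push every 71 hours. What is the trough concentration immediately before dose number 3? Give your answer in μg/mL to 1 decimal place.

f = (1/2)^(τ/t½) = (1/2)^(71/26) ≈ 0.1506.
C₀ = D/Vd = 2269/117 ≈ 19.393 μg/mL.
Before the 3rd dose, 2 doses have been given. Superposition: Cmin = C₀·(f + f²).
≈ 19.393 × (0.1506 + 0.0227) ≈ 19.393 × 0.1733 ≈ 3.361 μg/mL.

3.4 μg/mL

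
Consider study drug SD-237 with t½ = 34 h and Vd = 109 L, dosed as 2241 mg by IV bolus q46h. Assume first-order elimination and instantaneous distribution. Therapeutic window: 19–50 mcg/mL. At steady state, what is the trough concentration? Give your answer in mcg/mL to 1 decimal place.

13.2 mcg/mL

Over one 46-h interval, 46/34 ≈ 1.3529 half-lives elapse, leaving f ≈ 0.3915 of each dose.
At steady state, accumulation factor R = 1/(1 − e^(−kτ)) ≈ 1.6434.
Single-dose peak C₀ = D/Vd = 2241/109 ≈ 20.560 mcg/mL.
Cmax,ss = C₀/(1 − f) ≈ 20.560/0.6085 ≈ 33.788 mcg/mL.
Steady-state trough Cmin,ss = Cmax,ss·f ≈ 33.788 × 0.3915 ≈ 13.228 mcg/mL.
Trough 13.2 mcg/mL vs MEC 19 mcg/mL: subtherapeutic.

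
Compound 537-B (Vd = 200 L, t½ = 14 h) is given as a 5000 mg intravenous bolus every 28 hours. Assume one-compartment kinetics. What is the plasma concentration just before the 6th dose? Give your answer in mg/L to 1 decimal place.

8.3 mg/L

f = (1/2)^(τ/t½) = (1/2)^(28/14) ≈ 0.2500.
C₀ = D/Vd = 5000/200 ≈ 25.000 mg/L.
Before the 6th dose, 5 doses have been given. Superposition: Cmin = C₀·(f + f² + … + f^5).
≈ 25.000 × (0.2500 + 0.0625 + 0.0156 + 0.0039 + 0.0010) ≈ 25.000 × 0.3330 ≈ 8.325 mg/L.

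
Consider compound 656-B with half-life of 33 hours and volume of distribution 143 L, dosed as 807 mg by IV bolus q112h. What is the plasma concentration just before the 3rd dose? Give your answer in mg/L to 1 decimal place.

f = (1/2)^(τ/t½) = (1/2)^(112/33) ≈ 0.0951.
C₀ = D/Vd = 807/143 ≈ 5.643 mg/L.
Before the 3rd dose, 2 doses have been given. Superposition: Cmin = C₀·(f + f²).
≈ 5.643 × (0.0951 + 0.0090) ≈ 5.643 × 0.1041 ≈ 0.587 mg/L.

0.6 mg/L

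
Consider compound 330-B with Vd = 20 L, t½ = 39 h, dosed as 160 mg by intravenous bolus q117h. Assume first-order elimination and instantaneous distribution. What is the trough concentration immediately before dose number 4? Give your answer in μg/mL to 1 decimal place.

1.1 μg/mL

f = (1/2)^(τ/t½) = (1/2)^(117/39) ≈ 0.1250.
C₀ = D/Vd = 160/20 ≈ 8.000 μg/mL.
Before the 4th dose, 3 doses have been given. Superposition: Cmin = C₀·(f + f² + … + f^3).
≈ 8.000 × (0.1250 + 0.0156 + 0.0020) ≈ 8.000 × 0.1426 ≈ 1.141 μg/mL.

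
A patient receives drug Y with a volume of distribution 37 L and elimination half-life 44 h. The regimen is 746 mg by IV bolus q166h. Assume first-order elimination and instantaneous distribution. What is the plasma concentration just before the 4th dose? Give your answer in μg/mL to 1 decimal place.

1.6 μg/mL

f = (1/2)^(τ/t½) = (1/2)^(166/44) ≈ 0.0732.
C₀ = D/Vd = 746/37 ≈ 20.162 μg/mL.
Before the 4th dose, 3 doses have been given. Superposition: Cmin = C₀·(f + f² + … + f^3).
≈ 20.162 × (0.0732 + 0.0054 + 0.0004) ≈ 20.162 × 0.0790 ≈ 1.593 μg/mL.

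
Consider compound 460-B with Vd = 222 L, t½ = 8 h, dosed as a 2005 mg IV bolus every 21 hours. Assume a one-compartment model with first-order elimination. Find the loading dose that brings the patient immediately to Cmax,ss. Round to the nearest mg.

f = (1/2)^(21/8) ≈ 0.162105; accumulation ratio R = 1/(1−f) ≈ 1.19347.
Loading dose to hit Cmax,ss on first dose: D_load = D_maint·R ≈ 2005 × 1.19347 ≈ 2392.91 mg.

2393 mg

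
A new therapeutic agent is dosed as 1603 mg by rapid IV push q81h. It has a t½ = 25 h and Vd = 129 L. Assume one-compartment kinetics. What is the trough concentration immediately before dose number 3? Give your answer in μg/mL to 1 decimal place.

1.5 μg/mL

f = (1/2)^(τ/t½) = (1/2)^(81/25) ≈ 0.1058.
C₀ = D/Vd = 1603/129 ≈ 12.426 μg/mL.
Before the 3rd dose, 2 doses have been given. Superposition: Cmin = C₀·(f + f²).
≈ 12.426 × (0.1058 + 0.0112) ≈ 12.426 × 0.1170 ≈ 1.454 μg/mL.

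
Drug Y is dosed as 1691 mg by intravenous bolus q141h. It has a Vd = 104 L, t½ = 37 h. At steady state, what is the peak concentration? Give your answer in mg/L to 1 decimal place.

Over one 141-h interval, 141/37 ≈ 3.8108 half-lives elapse, leaving f ≈ 0.0713 of each dose.
Accumulation ratio R = 1/(1 − f) ≈ 1/0.9287 ≈ 1.0768.
Each bolus raises the concentration by D/Vd = 1691/104 ≈ 16.260 mg/L.
Steady-state peak Cmax,ss = C₀·R ≈ 16.260 × 1.0768 ≈ 17.509 mg/L.

17.5 mg/L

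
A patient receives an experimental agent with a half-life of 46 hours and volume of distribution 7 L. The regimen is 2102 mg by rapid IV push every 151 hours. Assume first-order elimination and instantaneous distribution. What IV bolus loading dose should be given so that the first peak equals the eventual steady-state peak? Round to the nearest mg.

2343 mg

f = (1/2)^(151/46) ≈ 0.102763; accumulation ratio R = 1/(1−f) ≈ 1.11453.
Loading dose to hit Cmax,ss on first dose: D_load = D_maint·R ≈ 2102 × 1.11453 ≈ 2342.74 mg.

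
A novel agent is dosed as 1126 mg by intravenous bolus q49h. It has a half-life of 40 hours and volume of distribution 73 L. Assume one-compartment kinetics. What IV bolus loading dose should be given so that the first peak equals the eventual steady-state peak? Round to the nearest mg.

1968 mg

f = (1/2)^(49/40) ≈ 0.427798; accumulation ratio R = 1/(1−f) ≈ 1.74763.
Loading dose to hit Cmax,ss on first dose: D_load = D_maint·R ≈ 1126 × 1.74763 ≈ 1967.83 mg.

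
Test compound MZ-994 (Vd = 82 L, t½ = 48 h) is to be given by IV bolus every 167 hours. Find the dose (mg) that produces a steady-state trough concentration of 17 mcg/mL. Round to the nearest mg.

14151 mg

τ/t½ = 167/48 ≈ 3.4792, so f = (1/2)^(167/48) ≈ 0.089674.
Cmin,ss = (D/Vd)·f/(1−f), so D = Cmin,ss·Vd·(1−f)/f.
D = 17 × 82 × (1−f)/f ≈ 17 × 82 × 10.15150 ≈ 14151.19 mg.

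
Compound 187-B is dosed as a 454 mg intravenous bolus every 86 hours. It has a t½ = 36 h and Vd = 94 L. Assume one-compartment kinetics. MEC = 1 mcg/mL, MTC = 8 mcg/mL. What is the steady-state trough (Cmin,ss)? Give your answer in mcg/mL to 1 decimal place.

Over one 86-h interval, 86/36 ≈ 2.3889 half-lives elapse, leaving f ≈ 0.1909 of each dose.
Each bolus raises the concentration by D/Vd = 454/94 ≈ 4.830 mcg/mL.
Steady-state trough Cmin,ss = C₀·f/(1−f) ≈ 4.830 × 0.1909/0.8091 ≈ 1.140 mcg/mL.
Trough 1.1 mcg/mL vs MEC 1 mcg/mL: adequate.

1.1 mcg/mL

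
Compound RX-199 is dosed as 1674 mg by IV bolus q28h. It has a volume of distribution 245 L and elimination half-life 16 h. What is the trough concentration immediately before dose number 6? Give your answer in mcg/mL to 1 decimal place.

2.9 mcg/mL

f = (1/2)^(τ/t½) = (1/2)^(28/16) ≈ 0.2973.
C₀ = D/Vd = 1674/245 ≈ 6.833 mcg/mL.
Before the 6th dose, 5 doses have been given. Superposition: Cmin = C₀·(f + f² + … + f^5).
≈ 6.833 × (0.2973 + 0.0884 + 0.0263 + 0.0078 + 0.0023) ≈ 6.833 × 0.4221 ≈ 2.884 mcg/mL.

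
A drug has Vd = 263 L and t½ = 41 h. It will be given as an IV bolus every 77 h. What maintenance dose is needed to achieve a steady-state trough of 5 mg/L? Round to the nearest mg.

3519 mg

τ/t½ = 77/41 ≈ 1.878, so f = (1/2)^(77/41) ≈ 0.272051.
Cmin,ss = (D/Vd)·f/(1−f), so D = Cmin,ss·Vd·(1−f)/f.
D = 5 × 263 × (1−f)/f ≈ 5 × 263 × 2.67578 ≈ 3518.65 mg.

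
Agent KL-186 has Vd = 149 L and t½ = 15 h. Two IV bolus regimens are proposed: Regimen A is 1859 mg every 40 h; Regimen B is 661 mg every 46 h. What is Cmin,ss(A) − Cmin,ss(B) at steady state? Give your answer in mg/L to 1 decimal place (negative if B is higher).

1.7 mg/L

Regimen A: f = (1/2)^(40/15) ≈ 0.1575; Cmin,ss = (1859/149)·f/(1−f) ≈ 2.332 mg/L.
Regimen B: f = (1/2)^(46/15) ≈ 0.1194; Cmin,ss = (661/149)·f/(1−f) ≈ 0.602 mg/L.
Difference ≈ 2.332 − 0.602 ≈ 1.730 mg/L.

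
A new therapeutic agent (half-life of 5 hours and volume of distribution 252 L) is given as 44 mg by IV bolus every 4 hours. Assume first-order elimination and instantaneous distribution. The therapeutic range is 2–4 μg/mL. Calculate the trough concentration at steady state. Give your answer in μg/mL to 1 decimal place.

0.2 μg/mL

Over one 4-h interval, 4/5 ≈ 0.8 half-lives elapse, leaving f ≈ 0.5743 of each dose.
At steady state, accumulation factor R = 1/(1 − e^(−kτ)) ≈ 2.3491.
Single-dose peak C₀ = D/Vd = 44/252 ≈ 0.175 μg/mL.
Steady-state peak Cmax,ss = C₀·R ≈ 0.175 × 2.3491 ≈ 0.411 μg/mL.
Steady-state trough Cmin,ss = Cmax,ss·f ≈ 0.411 × 0.5743 ≈ 0.236 μg/mL.
Trough 0.2 μg/mL vs MEC 2 μg/mL: subtherapeutic.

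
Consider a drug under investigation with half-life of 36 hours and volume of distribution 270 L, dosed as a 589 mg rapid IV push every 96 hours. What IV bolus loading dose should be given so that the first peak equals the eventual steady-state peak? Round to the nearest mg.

699 mg

f = (1/2)^(96/36) ≈ 0.157490; accumulation ratio R = 1/(1−f) ≈ 1.18693.
Loading dose to hit Cmax,ss on first dose: D_load = D_maint·R ≈ 589 × 1.18693 ≈ 699.10 mg.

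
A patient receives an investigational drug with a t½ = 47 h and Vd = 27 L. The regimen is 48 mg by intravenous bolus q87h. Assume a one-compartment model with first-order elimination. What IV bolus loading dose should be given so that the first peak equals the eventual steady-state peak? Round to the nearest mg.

66 mg

f = (1/2)^(87/47) ≈ 0.277188; accumulation ratio R = 1/(1−f) ≈ 1.38349.
Loading dose to hit Cmax,ss on first dose: D_load = D_maint·R ≈ 48 × 1.38349 ≈ 66.41 mg.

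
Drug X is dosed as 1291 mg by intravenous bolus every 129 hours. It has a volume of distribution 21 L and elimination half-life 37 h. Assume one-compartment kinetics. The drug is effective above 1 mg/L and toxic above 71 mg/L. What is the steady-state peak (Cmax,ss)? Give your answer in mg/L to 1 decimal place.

67.5 mg/L

k = ln2/t½ = ln2/37 ≈ 0.018734 h⁻¹; fraction remaining f = e^(−kτ) = e^(−0.018734×129) ≈ 0.0892.
Accumulation ratio R = 1/(1 − f) ≈ 1/0.9108 ≈ 1.0979.
Single-dose peak C₀ = D/Vd = 1291/21 ≈ 61.476 mg/L.
Steady-state peak Cmax,ss = C₀·R ≈ 61.476 × 1.0979 ≈ 67.495 mg/L.
Peak 67.5 mg/L vs MTC 71 mg/L: below toxic threshold.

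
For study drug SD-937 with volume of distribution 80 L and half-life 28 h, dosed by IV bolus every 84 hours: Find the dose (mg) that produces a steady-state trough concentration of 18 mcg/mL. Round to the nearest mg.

τ/t½ = 84/28 ≈ 3, so f = (1/2)^(84/28) ≈ 0.125000.
Cmin,ss = (D/Vd)·f/(1−f), so D = Cmin,ss·Vd·(1−f)/f.
D = 18 × 80 × (1−f)/f ≈ 18 × 80 × 7.00000 ≈ 10080.00 mg.

10080 mg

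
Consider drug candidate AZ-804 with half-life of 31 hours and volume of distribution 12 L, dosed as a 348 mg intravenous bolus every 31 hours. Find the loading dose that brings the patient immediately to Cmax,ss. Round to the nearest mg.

696 mg

f = (1/2)^(31/31) ≈ 0.500000; accumulation ratio R = 1/(1−f) ≈ 2.00000.
Loading dose to hit Cmax,ss on first dose: D_load = D_maint·R ≈ 348 × 2.00000 ≈ 696.00 mg.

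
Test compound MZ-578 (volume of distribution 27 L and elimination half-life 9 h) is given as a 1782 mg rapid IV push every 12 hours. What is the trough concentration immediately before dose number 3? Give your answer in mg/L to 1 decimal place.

36.6 mg/L

f = (1/2)^(τ/t½) = (1/2)^(12/9) ≈ 0.3969.
C₀ = D/Vd = 1782/27 ≈ 66.000 mg/L.
Before the 3rd dose, 2 doses have been given. Superposition: Cmin = C₀·(f + f²).
≈ 66.000 × (0.3969 + 0.1575) ≈ 66.000 × 0.5544 ≈ 36.590 mg/L.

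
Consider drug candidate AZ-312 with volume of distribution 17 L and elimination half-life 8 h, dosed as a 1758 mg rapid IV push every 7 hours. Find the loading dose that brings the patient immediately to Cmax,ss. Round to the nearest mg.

f = (1/2)^(7/8) ≈ 0.545254; accumulation ratio R = 1/(1−f) ≈ 2.19903.
Loading dose to hit Cmax,ss on first dose: D_load = D_maint·R ≈ 1758 × 2.19903 ≈ 3865.89 mg.

3866 mg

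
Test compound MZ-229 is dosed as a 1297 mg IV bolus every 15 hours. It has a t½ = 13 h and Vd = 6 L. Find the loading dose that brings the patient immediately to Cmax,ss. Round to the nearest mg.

2356 mg

f = (1/2)^(15/13) ≈ 0.449425; accumulation ratio R = 1/(1−f) ≈ 1.81628.
Loading dose to hit Cmax,ss on first dose: D_load = D_maint·R ≈ 1297 × 1.81628 ≈ 2355.72 mg.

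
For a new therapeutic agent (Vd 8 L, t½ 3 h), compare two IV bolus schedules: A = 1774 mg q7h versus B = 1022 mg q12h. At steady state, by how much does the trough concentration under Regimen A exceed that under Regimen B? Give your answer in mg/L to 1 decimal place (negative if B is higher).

46.4 mg/L

Regimen A: f = (1/2)^(7/3) ≈ 0.1984; Cmin,ss = (1774/8)·f/(1−f) ≈ 54.884 mg/L.
Regimen B: f = (1/2)^(12/3) ≈ 0.0625; Cmin,ss = (1022/8)·f/(1−f) ≈ 8.517 mg/L.
Difference ≈ 54.884 − 8.517 ≈ 46.367 mg/L.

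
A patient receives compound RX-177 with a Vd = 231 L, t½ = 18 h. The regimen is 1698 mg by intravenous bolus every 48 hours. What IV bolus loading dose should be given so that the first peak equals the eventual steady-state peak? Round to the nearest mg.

2015 mg

f = (1/2)^(48/18) ≈ 0.157490; accumulation ratio R = 1/(1−f) ≈ 1.18693.
Loading dose to hit Cmax,ss on first dose: D_load = D_maint·R ≈ 1698 × 1.18693 ≈ 2015.41 mg.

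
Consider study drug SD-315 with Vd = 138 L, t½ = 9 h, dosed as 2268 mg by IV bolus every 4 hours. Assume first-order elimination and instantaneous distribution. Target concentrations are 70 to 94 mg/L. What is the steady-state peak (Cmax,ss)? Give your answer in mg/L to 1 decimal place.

k = ln2/t½ = ln2/9 ≈ 0.077016 h⁻¹; fraction remaining f = e^(−kτ) = e^(−0.077016×4) ≈ 0.7349.
Accumulation ratio R = 1/(1 − f) ≈ 1/0.2651 ≈ 3.7722.
Single-dose peak C₀ = D/Vd = 2268/138 ≈ 16.435 mg/L.
Steady-state peak Cmax,ss = C₀·R ≈ 16.435 × 3.7722 ≈ 61.996 mg/L.
Peak 62.0 mg/L vs MTC 94 mg/L: below toxic threshold.

62.0 mg/L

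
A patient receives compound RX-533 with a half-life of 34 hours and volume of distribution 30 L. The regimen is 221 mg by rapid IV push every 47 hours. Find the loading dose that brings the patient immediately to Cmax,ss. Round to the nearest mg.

359 mg

f = (1/2)^(47/34) ≈ 0.383593; accumulation ratio R = 1/(1−f) ≈ 1.62230.
Loading dose to hit Cmax,ss on first dose: D_load = D_maint·R ≈ 221 × 1.62230 ≈ 358.53 mg.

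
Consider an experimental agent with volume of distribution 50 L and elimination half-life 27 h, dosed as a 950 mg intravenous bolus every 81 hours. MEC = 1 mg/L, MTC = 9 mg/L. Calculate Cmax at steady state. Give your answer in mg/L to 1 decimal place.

21.7 mg/L

τ = 81 h = 3 half-lives, so f = (1/2)^3 = 0.125.
Accumulation ratio R = 1/(1 − f) = 1/0.875 = 8/7.
Single-dose peak C₀ = D/Vd = 950/50 = 19 mg/L.
Steady-state peak Cmax,ss = C₀·R = 19 × 8/7 ≈ 21.714 mg/L.
Peak 21.7 mg/L vs MTC 9 mg/L: exceeds toxic threshold.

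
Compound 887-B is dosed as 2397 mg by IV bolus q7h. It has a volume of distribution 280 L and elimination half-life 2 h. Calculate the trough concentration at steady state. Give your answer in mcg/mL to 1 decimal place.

τ/t½ = 7/2 ≈ 3.5, so fraction remaining f = (1/2)^(7/2) ≈ 0.0884.
Single-dose peak C₀ = D/Vd = 2397/280 ≈ 8.561 mcg/mL.
Steady-state trough Cmin,ss = C₀·f/(1−f) ≈ 8.561 × 0.0884/0.9116 ≈ 0.830 mcg/mL.

0.8 mcg/mL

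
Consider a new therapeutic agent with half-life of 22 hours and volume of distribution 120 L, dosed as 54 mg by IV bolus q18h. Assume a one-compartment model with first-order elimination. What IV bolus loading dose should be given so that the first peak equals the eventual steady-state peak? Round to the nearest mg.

f = (1/2)^(18/22) ≈ 0.567156; accumulation ratio R = 1/(1−f) ≈ 2.31030.
Loading dose to hit Cmax,ss on first dose: D_load = D_maint·R ≈ 54 × 2.31030 ≈ 124.76 mg.

125 mg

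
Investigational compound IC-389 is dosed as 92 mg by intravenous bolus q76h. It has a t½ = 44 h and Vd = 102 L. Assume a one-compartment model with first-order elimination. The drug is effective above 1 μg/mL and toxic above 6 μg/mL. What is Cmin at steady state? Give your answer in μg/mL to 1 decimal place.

0.4 μg/mL

Over one 76-h interval, 76/44 ≈ 1.7273 half-lives elapse, leaving f ≈ 0.3020 of each dose.
Accumulation ratio R = 1/(1 − f) ≈ 1/0.6980 ≈ 1.4327.
Single-dose peak C₀ = D/Vd = 92/102 ≈ 0.902 μg/mL.
Cmax,ss = C₀/(1 − f) ≈ 0.902/0.6980 ≈ 1.292 μg/mL.
One interval later, Cmin,ss = Cmax,ss·e^(−kτ) ≈ 1.292 × 0.3020 ≈ 0.390 μg/mL.
Trough 0.4 μg/mL vs MEC 1 μg/mL: subtherapeutic.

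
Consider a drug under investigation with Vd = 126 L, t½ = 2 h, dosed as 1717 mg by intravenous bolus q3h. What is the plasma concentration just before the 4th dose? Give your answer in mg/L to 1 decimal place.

7.1 mg/L

f = (1/2)^(τ/t½) = (1/2)^(3/2) ≈ 0.3536.
C₀ = D/Vd = 1717/126 ≈ 13.627 mg/L.
Before the 4th dose, 3 doses have been given. Superposition: Cmin = C₀·(f + f² + … + f^3).
≈ 13.627 × (0.3536 + 0.1250 + 0.0442) ≈ 13.627 × 0.5228 ≈ 7.124 mg/L.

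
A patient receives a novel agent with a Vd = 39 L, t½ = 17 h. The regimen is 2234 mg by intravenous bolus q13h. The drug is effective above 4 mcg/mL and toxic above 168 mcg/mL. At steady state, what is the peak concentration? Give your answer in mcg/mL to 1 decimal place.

k = ln2/t½ = ln2/17 ≈ 0.040773 h⁻¹; fraction remaining f = e^(−kτ) = e^(−0.040773×13) ≈ 0.5886.
Accumulation ratio R = 1/(1 − f) ≈ 1/0.4114 ≈ 2.4307.
Single-dose peak C₀ = D/Vd = 2234/39 ≈ 57.282 mcg/mL.
Steady-state peak Cmax,ss = C₀·R ≈ 57.282 × 2.4307 ≈ 139.235 mcg/mL.
Peak 139.2 mcg/mL vs MTC 168 mcg/mL: below toxic threshold.

139.2 mcg/mL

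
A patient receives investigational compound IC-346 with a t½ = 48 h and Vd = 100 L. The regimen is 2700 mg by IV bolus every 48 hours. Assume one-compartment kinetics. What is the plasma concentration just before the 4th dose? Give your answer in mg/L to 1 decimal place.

23.6 mg/L

f = (1/2)^(τ/t½) = (1/2)^(48/48) ≈ 0.5000.
C₀ = D/Vd = 2700/100 ≈ 27.000 mg/L.
Before the 4th dose, 3 doses have been given. Superposition: Cmin = C₀·(f + f² + … + f^3).
≈ 27.000 × (0.5000 + 0.2500 + 0.1250) ≈ 27.000 × 0.8750 ≈ 23.625 mg/L.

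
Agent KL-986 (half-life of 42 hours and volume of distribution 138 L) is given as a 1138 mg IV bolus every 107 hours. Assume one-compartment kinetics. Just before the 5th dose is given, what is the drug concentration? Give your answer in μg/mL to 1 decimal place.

1.7 μg/mL

f = (1/2)^(τ/t½) = (1/2)^(107/42) ≈ 0.1710.
C₀ = D/Vd = 1138/138 ≈ 8.246 μg/mL.
Before the 5th dose, 4 doses have been given. Superposition: Cmin = C₀·(f + f² + … + f^4).
≈ 8.246 × (0.1710 + 0.0292 + 0.0050 + 0.0009) ≈ 8.246 × 0.2061 ≈ 1.700 μg/mL.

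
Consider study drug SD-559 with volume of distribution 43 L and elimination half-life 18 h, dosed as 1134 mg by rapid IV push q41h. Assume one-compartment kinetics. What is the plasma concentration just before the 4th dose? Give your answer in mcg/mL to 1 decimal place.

f = (1/2)^(τ/t½) = (1/2)^(41/18) ≈ 0.2062.
C₀ = D/Vd = 1134/43 ≈ 26.372 mcg/mL.
Before the 4th dose, 3 doses have been given. Superposition: Cmin = C₀·(f + f² + … + f^3).
≈ 26.372 × (0.2062 + 0.0425 + 0.0088) ≈ 26.372 × 0.2575 ≈ 6.791 mcg/mL.

6.8 mcg/mL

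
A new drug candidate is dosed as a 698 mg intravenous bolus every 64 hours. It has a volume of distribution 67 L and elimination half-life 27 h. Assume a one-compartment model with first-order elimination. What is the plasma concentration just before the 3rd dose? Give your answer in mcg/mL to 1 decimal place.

f = (1/2)^(τ/t½) = (1/2)^(64/27) ≈ 0.1934.
C₀ = D/Vd = 698/67 ≈ 10.418 mcg/mL.
Before the 3rd dose, 2 doses have been given. Superposition: Cmin = C₀·(f + f²).
≈ 10.418 × (0.1934 + 0.0374) ≈ 10.418 × 0.2308 ≈ 2.404 mcg/mL.

2.4 mcg/mL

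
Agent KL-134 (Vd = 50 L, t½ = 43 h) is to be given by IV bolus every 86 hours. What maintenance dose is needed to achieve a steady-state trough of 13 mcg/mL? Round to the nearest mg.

τ/t½ = 86/43 ≈ 2, so f = (1/2)^(86/43) ≈ 0.250000.
Cmin,ss = (D/Vd)·f/(1−f), so D = Cmin,ss·Vd·(1−f)/f.
D = 13 × 50 × (1−f)/f ≈ 13 × 50 × 3.00000 ≈ 1950.00 mg.

1950 mg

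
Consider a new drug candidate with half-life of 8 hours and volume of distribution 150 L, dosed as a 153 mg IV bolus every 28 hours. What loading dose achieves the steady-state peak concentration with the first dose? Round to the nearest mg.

168 mg

f = (1/2)^(28/8) ≈ 0.088388; accumulation ratio R = 1/(1−f) ≈ 1.09696.
Loading dose to hit Cmax,ss on first dose: D_load = D_maint·R ≈ 153 × 1.09696 ≈ 167.83 mg.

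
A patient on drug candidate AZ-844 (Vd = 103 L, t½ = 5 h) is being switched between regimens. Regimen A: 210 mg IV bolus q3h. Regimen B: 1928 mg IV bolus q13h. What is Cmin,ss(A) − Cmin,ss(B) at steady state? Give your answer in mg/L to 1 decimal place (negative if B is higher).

0.3 mg/L

Regimen A: f = (1/2)^(3/5) ≈ 0.6598; Cmin,ss = (210/103)·f/(1−f) ≈ 3.954 mg/L.
Regimen B: f = (1/2)^(13/5) ≈ 0.1649; Cmin,ss = (1928/103)·f/(1−f) ≈ 3.696 mg/L.
Difference ≈ 3.954 − 3.696 ≈ 0.258 mg/L.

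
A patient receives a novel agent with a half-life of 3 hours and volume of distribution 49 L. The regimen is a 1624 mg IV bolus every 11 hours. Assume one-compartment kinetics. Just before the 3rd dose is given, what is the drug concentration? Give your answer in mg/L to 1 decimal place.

f = (1/2)^(τ/t½) = (1/2)^(11/3) ≈ 0.0787.
C₀ = D/Vd = 1624/49 ≈ 33.143 mg/L.
Before the 3rd dose, 2 doses have been given. Superposition: Cmin = C₀·(f + f²).
≈ 33.143 × (0.0787 + 0.0062) ≈ 33.143 × 0.0849 ≈ 2.814 mg/L.

2.8 mg/L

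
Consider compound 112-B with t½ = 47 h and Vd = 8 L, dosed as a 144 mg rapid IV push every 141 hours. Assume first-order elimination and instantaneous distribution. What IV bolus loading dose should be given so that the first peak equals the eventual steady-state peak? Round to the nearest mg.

165 mg

f = (1/2)^(141/47) ≈ 0.125000; accumulation ratio R = 1/(1−f) ≈ 1.14286.
Loading dose to hit Cmax,ss on first dose: D_load = D_maint·R ≈ 144 × 1.14286 ≈ 164.57 mg.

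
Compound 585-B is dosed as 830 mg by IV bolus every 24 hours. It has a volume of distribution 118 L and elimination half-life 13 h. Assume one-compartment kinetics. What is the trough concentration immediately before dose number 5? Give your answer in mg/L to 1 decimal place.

f = (1/2)^(τ/t½) = (1/2)^(24/13) ≈ 0.2781.
C₀ = D/Vd = 830/118 ≈ 7.034 mg/L.
Before the 5th dose, 4 doses have been given. Superposition: Cmin = C₀·(f + f² + … + f^4).
≈ 7.034 × (0.2781 + 0.0773 + 0.0215 + 0.0060) ≈ 7.034 × 0.3829 ≈ 2.693 mg/L.

2.7 mg/L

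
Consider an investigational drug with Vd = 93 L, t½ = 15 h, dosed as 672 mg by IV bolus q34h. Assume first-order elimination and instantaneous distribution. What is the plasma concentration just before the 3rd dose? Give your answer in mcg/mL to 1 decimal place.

1.8 mcg/mL

f = (1/2)^(τ/t½) = (1/2)^(34/15) ≈ 0.2078.
C₀ = D/Vd = 672/93 ≈ 7.226 mcg/mL.
Before the 3rd dose, 2 doses have been given. Superposition: Cmin = C₀·(f + f²).
≈ 7.226 × (0.2078 + 0.0432) ≈ 7.226 × 0.2510 ≈ 1.814 mcg/mL.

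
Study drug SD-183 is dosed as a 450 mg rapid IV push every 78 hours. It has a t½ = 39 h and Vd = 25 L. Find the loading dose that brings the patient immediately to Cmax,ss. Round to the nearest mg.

600 mg

f = (1/2)^(78/39) ≈ 0.250000; accumulation ratio R = 1/(1−f) ≈ 1.33333.
Loading dose to hit Cmax,ss on first dose: D_load = D_maint·R ≈ 450 × 1.33333 ≈ 600.00 mg.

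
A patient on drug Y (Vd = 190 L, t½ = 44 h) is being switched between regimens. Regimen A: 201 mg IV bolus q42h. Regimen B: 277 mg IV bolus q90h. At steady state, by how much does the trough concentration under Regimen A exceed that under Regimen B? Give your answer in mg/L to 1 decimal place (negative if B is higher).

Regimen A: f = (1/2)^(42/44) ≈ 0.5160; Cmin,ss = (201/190)·f/(1−f) ≈ 1.128 mg/L.
Regimen B: f = (1/2)^(90/44) ≈ 0.2422; Cmin,ss = (277/190)·f/(1−f) ≈ 0.466 mg/L.
Difference ≈ 1.128 − 0.466 ≈ 0.662 mg/L.

0.7 mg/L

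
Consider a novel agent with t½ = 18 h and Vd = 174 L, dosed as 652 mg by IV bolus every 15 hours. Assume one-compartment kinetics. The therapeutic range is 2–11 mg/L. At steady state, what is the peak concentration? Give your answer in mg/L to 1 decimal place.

Over one 15-h interval, 15/18 ≈ 0.83333 half-lives elapse, leaving f ≈ 0.5612 of each dose.
At steady state, accumulation factor R = 1/(1 − e^(−kτ)) ≈ 2.2789.
Each bolus raises the concentration by D/Vd = 652/174 ≈ 3.747 mg/L.
Steady-state peak Cmax,ss = C₀·R ≈ 3.747 × 2.2789 ≈ 8.539 mg/L.
Peak 8.5 mg/L vs MTC 11 mg/L: below toxic threshold.

8.5 mg/L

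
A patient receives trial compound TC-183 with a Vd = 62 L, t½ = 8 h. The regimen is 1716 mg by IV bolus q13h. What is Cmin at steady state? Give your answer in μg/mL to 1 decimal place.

τ/t½ = 13/8 ≈ 1.625, so fraction remaining f = (1/2)^(13/8) ≈ 0.3242.
At steady state, accumulation factor R = 1/(1 − e^(−kτ)) ≈ 1.4797.
Each bolus raises the concentration by D/Vd = 1716/62 ≈ 27.677 μg/mL.
Steady-state peak Cmax,ss = C₀·R ≈ 27.677 × 1.4797 ≈ 40.954 μg/mL.
Steady-state trough Cmin,ss = Cmax,ss·f ≈ 40.954 × 0.3242 ≈ 13.277 μg/mL.

13.3 μg/mL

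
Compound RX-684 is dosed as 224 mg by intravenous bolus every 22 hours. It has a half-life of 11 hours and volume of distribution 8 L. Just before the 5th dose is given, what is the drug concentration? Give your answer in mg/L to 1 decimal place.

9.3 mg/L

f = (1/2)^(τ/t½) = (1/2)^(22/11) ≈ 0.2500.
C₀ = D/Vd = 224/8 ≈ 28.000 mg/L.
Before the 5th dose, 4 doses have been given. Superposition: Cmin = C₀·(f + f² + … + f^4).
≈ 28.000 × (0.2500 + 0.0625 + 0.0156 + 0.0039) ≈ 28.000 × 0.3320 ≈ 9.296 mg/L.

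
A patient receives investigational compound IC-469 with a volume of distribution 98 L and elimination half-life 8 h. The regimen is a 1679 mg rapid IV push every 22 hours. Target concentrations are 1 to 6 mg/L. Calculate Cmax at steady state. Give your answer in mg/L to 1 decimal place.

τ/t½ = 22/8 ≈ 2.75, so fraction remaining f = (1/2)^(22/8) ≈ 0.1487.
At steady state, accumulation factor R = 1/(1 − e^(−kτ)) ≈ 1.1747.
Single-dose peak C₀ = D/Vd = 1679/98 ≈ 17.133 mg/L.
Steady-state peak Cmax,ss = C₀·R ≈ 17.133 × 1.1747 ≈ 20.126 mg/L.
Peak 20.1 mg/L vs MTC 6 mg/L: exceeds toxic threshold.

20.1 mg/L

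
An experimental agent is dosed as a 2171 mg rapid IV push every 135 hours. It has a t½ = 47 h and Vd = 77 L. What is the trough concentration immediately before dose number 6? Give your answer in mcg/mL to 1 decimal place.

4.5 mcg/mL

f = (1/2)^(τ/t½) = (1/2)^(135/47) ≈ 0.1366.
C₀ = D/Vd = 2171/77 ≈ 28.195 mcg/mL.
Before the 6th dose, 5 doses have been given. Superposition: Cmin = C₀·(f + f² + … + f^5).
≈ 28.195 × (0.1366 + 0.0187 + 0.0025 + 0.0003 + 0.0000) ≈ 28.195 × 0.1581 ≈ 4.458 mcg/mL.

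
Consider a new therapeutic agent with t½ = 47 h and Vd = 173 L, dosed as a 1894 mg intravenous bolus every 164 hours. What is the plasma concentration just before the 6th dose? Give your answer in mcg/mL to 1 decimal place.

1.1 mcg/mL

f = (1/2)^(τ/t½) = (1/2)^(164/47) ≈ 0.0890.
C₀ = D/Vd = 1894/173 ≈ 10.948 mcg/mL.
Before the 6th dose, 5 doses have been given. Superposition: Cmin = C₀·(f + f² + … + f^5).
≈ 10.948 × (0.0890 + 0.0079 + 0.0007 + 0.0001 + 0.0000) ≈ 10.948 × 0.0977 ≈ 1.070 mcg/mL.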